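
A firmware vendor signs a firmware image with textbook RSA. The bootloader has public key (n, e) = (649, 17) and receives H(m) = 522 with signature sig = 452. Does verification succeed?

sig^2 ≡ 452^2 = 204304 ≡ 518
sig^4 ≡ 518^2 = 268324 ≡ 287
sig^8 ≡ 287^2 = 82369 ≡ 595
sig^16 ≡ 595^2 = 354025 ≡ 320
17 = 16 + 1, so sig^17 ≡ 320·452 ≡ 562 (mod 649)
sig^17 mod 649 = 562, but H(m) = 522.

fails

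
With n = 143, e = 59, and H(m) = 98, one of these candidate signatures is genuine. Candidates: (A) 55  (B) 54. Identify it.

Candidate A: Squares mod 143: 55^1≡55, 55^2≡22, 55^4≡55, 55^8≡22, 55^16≡55, 55^32≡22; 59 = 32 + 16 + 8 + 2 + 1, so 55^59 ≡ 22·55·22·22·55 ≡ 22 (mod 143)
Candidate B: Squares mod 143: 54^1≡54, 54^2≡56, 54^4≡133, 54^8≡100, 54^16≡133, 54^32≡100; 59 = 32 + 16 + 8 + 2 + 1, so 54^59 ≡ 100·133·100·56·54 ≡ 98 (mod 143)
  → matches H(m) = 98

B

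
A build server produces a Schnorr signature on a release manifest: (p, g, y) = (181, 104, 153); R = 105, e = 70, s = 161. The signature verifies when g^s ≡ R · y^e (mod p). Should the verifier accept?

reject

g^s mod p:
Squares mod 181: 104^1≡104, 104^2≡137, 104^4≡126, 104^8≡129, 104^16≡170, 104^32≡121, 104^64≡161, 104^128≡38
161 = 128 + 32 + 1, so 104^161 ≡ 38·121·104 ≡ 171 (mod 181)
R · y^e mod p:
Squares mod 181: 153^1≡153, 153^2≡60, 153^4≡161, 153^8≡38, 153^16≡177, 153^32≡16, 153^64≡75
70 = 64 + 4 + 2, so 153^70 ≡ 75·161·60 ≡ 138 (mod 181)
105·138 = 14490 ≡ 10 (mod 181)
171 ≠ 10; the check fails.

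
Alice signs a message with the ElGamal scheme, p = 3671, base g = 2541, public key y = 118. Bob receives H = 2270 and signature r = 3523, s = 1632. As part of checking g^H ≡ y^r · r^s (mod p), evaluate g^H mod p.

1574

2541^2 = 6456681 ≡ 3063
2541^4 ≡ 3063^2 = 9381969 ≡ 2564
2541^8 ≡ 2564^2 = 6574096 ≡ 3006
2541^16 ≡ 3006^2 = 9036036 ≡ 1705
2541^32 ≡ 1705^2 = 2907025 ≡ 3264
2541^64 ≡ 3264^2 = 10653696 ≡ 454
2541^128 ≡ 454^2 = 206116 ≡ 540
2541^256 ≡ 540^2 = 291600 ≡ 1591
2541^512 ≡ 1591^2 = 2531281 ≡ 1962
2541^1024 ≡ 1962^2 = 3849444 ≡ 2236
2541^2048 ≡ 2236^2 = 4999696 ≡ 3465
2270 = 2048 + 128 + 64 + 16 + 8 + 4 + 2, so 2541^2270 ≡ 3465·540·454·1705·3006·2564·3063 ≡ 1574 (mod 3671)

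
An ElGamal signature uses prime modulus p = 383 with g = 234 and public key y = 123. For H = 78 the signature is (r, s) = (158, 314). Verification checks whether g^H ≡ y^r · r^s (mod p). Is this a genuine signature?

Left side g^H mod p:
234^78 mod 383 = 184
Right side y^r · r^s mod p:
123^158 mod 383 = 146
158^314 mod 383 = 338
146·338 = 49348 ≡ 324 (mod 383)
184 ≠ 324, so verification fails.

forged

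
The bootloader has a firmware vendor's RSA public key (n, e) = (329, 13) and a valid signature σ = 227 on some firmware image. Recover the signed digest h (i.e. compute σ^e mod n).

311

Squares mod 329: σ^1≡227, σ^2≡205, σ^4≡242, σ^8≡2
13 = 8 + 4 + 1, so σ^13 ≡ 2·242·227 ≡ 311 (mod 329)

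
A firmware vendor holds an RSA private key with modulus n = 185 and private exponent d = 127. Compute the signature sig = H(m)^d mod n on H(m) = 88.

(H(m))^127 mod 185 = 97

97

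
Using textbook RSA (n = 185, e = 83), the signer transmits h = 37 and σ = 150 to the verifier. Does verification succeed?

fails

σ^83 mod 185 = 50
The recovered value 50 does not match the digest 37.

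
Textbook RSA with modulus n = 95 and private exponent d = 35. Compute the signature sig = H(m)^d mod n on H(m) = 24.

(H(m))^35 mod 95 = 4

4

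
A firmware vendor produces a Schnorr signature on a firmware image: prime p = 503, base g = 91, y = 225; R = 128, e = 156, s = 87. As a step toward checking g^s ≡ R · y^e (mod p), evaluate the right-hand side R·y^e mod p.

33

225^2 = 50625 ≡ 325
225^4 ≡ 325^2 = 105625 ≡ 498
225^8 ≡ 498^2 = 248004 ≡ 25
225^16 ≡ 25^2 = 625 ≡ 122
225^32 ≡ 122^2 = 14884 ≡ 297
225^64 ≡ 297^2 = 88209 ≡ 184
225^128 ≡ 184^2 = 33856 ≡ 155
156 = 128 + 16 + 8 + 4, so 225^156 ≡ 155·122·25·498 ≡ 350 (mod 503)
R · y^e ≡ 128·350 = 44800 ≡ 33 (mod 503)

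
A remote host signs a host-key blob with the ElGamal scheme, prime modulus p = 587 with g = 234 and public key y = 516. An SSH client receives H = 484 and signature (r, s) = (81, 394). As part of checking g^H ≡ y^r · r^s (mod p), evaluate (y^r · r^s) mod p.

Squares mod 587: 516^1≡516, 516^2≡345, 516^4≡451, 516^8≡299, 516^16≡177, 516^32≡218, 516^64≡564
81 = 64 + 16 + 1, so 516^81 ≡ 564·177·516 ≡ 237 (mod 587)
Squares mod 587: 81^1≡81, 81^2≡104, 81^4≡250, 81^8≡278, 81^16≡387, 81^32≡84, 81^64≡12, 81^128≡144, 81^256≡191
394 = 256 + 128 + 8 + 2, so 81^394 ≡ 191·144·278·104 ≡ 249 (mod 587)
y^r · r^s ≡ 237·249 = 59013 ≡ 313 (mod 587)

313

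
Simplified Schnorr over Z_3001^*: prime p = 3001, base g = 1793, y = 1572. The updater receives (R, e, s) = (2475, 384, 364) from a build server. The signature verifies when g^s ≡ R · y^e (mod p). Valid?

no

g^s mod p:
1793^2 = 3214849 ≡ 778
1793^4 ≡ 778^2 = 605284 ≡ 2083
1793^8 ≡ 2083^2 = 4338889 ≡ 2444
1793^16 ≡ 2444^2 = 5973136 ≡ 1146
1793^32 ≡ 1146^2 = 1313316 ≡ 1879
1793^64 ≡ 1879^2 = 3530641 ≡ 1465
1793^128 ≡ 1465^2 = 2146225 ≡ 510
1793^256 ≡ 510^2 = 260100 ≡ 2014
364 = 256 + 64 + 32 + 8 + 4, so 1793^364 ≡ 2014·1465·1879·2444·2083 ≡ 1906 (mod 3001)
R · y^e mod p:
1572^2 = 2471184 ≡ 1361
1572^4 ≡ 1361^2 = 1852321 ≡ 704
1572^8 ≡ 704^2 = 495616 ≡ 451
1572^16 ≡ 451^2 = 203401 ≡ 2334
1572^32 ≡ 2334^2 = 5447556 ≡ 741
1572^64 ≡ 741^2 = 549081 ≡ 2899
1572^128 ≡ 2899^2 = 8404201 ≡ 1401
1572^256 ≡ 1401^2 = 1962801 ≡ 147
384 = 256 + 128, so 1572^384 ≡ 147·1401 ≡ 1879 (mod 3001)
2475·1879 = 4650525 ≡ 1976 (mod 3001)
1906 ≠ 1976; the check fails.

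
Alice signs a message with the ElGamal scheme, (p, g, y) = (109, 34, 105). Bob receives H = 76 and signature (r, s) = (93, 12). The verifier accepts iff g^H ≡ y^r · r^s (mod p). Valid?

no

Left side g^H mod p:
34^76 mod 109 = 105
Right side y^r · r^s mod p:
105^93 mod 109 = 45
93^12 mod 109 = 63
45·63 = 2835 ≡ 1 (mod 109)
105 ≠ 1, so verification fails.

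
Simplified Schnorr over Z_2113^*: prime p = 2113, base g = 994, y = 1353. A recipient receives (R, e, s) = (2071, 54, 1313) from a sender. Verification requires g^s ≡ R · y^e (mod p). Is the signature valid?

g^s mod p:
Squares mod 2113: 994^1≡994, 994^2≡1265, 994^4≡684, 994^8≡883, 994^16≡2105, 994^32≡64, 994^64≡1983, 994^128≡2109, 994^256≡16, 994^512≡256, 994^1024≡33
1313 = 1024 + 256 + 32 + 1, so 994^1313 ≡ 33·16·64·994 ≡ 1000 (mod 2113)
R · y^e mod p:
Squares mod 2113: 1353^1≡1353, 1353^2≡751, 1353^4≡1943, 1353^8≡1431, 1353^16≡264, 1353^32≡2080
54 = 32 + 16 + 4 + 2, so 1353^54 ≡ 2080·264·1943·751 ≡ 1083 (mod 2113)
2071·1083 = 2242893 ≡ 1000 (mod 2113)
1000 ≡ 1000 (mod 2113); signature holds.

valid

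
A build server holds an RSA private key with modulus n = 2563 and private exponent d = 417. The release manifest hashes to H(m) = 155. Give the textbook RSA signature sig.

1761

(H(m))^2 ≡ 155^2 = 24025 ≡ 958
(H(m))^4 ≡ 958^2 = 917764 ≡ 210
(H(m))^8 ≡ 210^2 = 44100 ≡ 529
(H(m))^16 ≡ 529^2 = 279841 ≡ 474
(H(m))^32 ≡ 474^2 = 224676 ≡ 1695
(H(m))^64 ≡ 1695^2 = 2873025 ≡ 2465
(H(m))^128 ≡ 2465^2 = 6076225 ≡ 1915
(H(m))^256 ≡ 1915^2 = 3667225 ≡ 2135
417 = 256 + 128 + 32 + 1, so (H(m))^417 ≡ 2135·1915·1695·155 ≡ 1761 (mod 2563)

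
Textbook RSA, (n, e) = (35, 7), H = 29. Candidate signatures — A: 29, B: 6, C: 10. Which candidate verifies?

A

Candidate A: Squares mod 35: 29^1≡29, 29^2≡1, 29^4≡1; 7 = 4 + 2 + 1, so 29^7 ≡ 1·1·29 ≡ 29 (mod 35)
  → matches H = 29
Candidate B: Squares mod 35: 6^1≡6, 6^2≡1, 6^4≡1; 7 = 4 + 2 + 1, so 6^7 ≡ 1·1·6 ≡ 6 (mod 35)
Candidate C: Squares mod 35: 10^1≡10, 10^2≡30, 10^4≡25; 7 = 4 + 2 + 1, so 10^7 ≡ 25·30·10 ≡ 10 (mod 35)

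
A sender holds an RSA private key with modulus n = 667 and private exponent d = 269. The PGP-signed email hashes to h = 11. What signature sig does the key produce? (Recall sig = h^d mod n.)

h^2 ≡ 11^2 = 121
h^4 ≡ 121^2 = 14641 ≡ 634
h^8 ≡ 634^2 = 401956 ≡ 422
h^16 ≡ 422^2 = 178084 ≡ 662
h^32 ≡ 662^2 = 438244 ≡ 25
h^64 ≡ 25^2 = 625
h^128 ≡ 625^2 = 390625 ≡ 430
h^256 ≡ 430^2 = 184900 ≡ 141
269 = 256 + 8 + 4 + 1, so h^269 ≡ 141·422·634·11 ≡ 235 (mod 667)

235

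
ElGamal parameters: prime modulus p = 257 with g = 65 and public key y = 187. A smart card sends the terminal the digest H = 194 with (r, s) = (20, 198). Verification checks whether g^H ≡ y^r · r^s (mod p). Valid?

Left side g^H mod p:
65^2 = 4225 ≡ 113
65^4 ≡ 113^2 = 12769 ≡ 176
65^8 ≡ 176^2 = 30976 ≡ 136
65^16 ≡ 136^2 = 18496 ≡ 249
65^32 ≡ 249^2 = 62001 ≡ 64
65^64 ≡ 64^2 = 4096 ≡ 241
65^128 ≡ 241^2 = 58081 ≡ 256
194 = 128 + 64 + 2, so 65^194 ≡ 256·241·113 ≡ 9 (mod 257)
Right side y^r · r^s mod p:
187^2 = 34969 ≡ 17
187^4 ≡ 17^2 = 289 ≡ 32
187^8 ≡ 32^2 = 1024 ≡ 253
187^16 ≡ 253^2 = 64009 ≡ 16
20 = 16 + 4, so 187^20 ≡ 16·32 ≡ 255 (mod 257)
20^2 = 400 ≡ 143
20^4 ≡ 143^2 = 20449 ≡ 146
20^8 ≡ 146^2 = 21316 ≡ 242
20^16 ≡ 242^2 = 58564 ≡ 225
20^32 ≡ 225^2 = 50625 ≡ 253
20^64 ≡ 253^2 = 64009 ≡ 16
20^128 ≡ 16^2 = 256
198 = 128 + 64 + 4 + 2, so 20^198 ≡ 256·16·146·143 ≡ 52 (mod 257)
255·52 = 13260 ≡ 153 (mod 257)
9 ≠ 153, so verification fails.

no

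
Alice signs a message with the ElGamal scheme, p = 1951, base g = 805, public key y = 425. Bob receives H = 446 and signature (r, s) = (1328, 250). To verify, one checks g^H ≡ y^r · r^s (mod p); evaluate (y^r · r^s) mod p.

171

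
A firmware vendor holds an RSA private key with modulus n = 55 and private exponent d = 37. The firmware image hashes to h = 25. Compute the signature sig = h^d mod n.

20

h^2 ≡ 25^2 = 625 ≡ 20
h^4 ≡ 20^2 = 400 ≡ 15
h^8 ≡ 15^2 = 225 ≡ 5
h^16 ≡ 5^2 = 25
h^32 ≡ 25^2 = 625 ≡ 20
37 = 32 + 4 + 1, so h^37 ≡ 20·15·25 ≡ 20 (mod 55)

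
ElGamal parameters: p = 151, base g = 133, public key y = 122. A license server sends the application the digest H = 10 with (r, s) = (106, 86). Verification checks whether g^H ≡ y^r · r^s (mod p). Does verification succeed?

Left side g^H mod p:
Squares mod 151: 133^1≡133, 133^2≡22, 133^4≡31, 133^8≡55
10 = 8 + 2, so 133^10 ≡ 55·22 ≡ 2 (mod 151)
Right side y^r · r^s mod p:
Squares mod 151: 122^1≡122, 122^2≡86, 122^4≡148, 122^8≡9, 122^16≡81, 122^32≡68, 122^64≡94
106 = 64 + 32 + 8 + 2, so 122^106 ≡ 94·68·9·86 ≡ 44 (mod 151)
Squares mod 151: 106^1≡106, 106^2≡62, 106^4≡69, 106^8≡80, 106^16≡58, 106^32≡42, 106^64≡103
86 = 64 + 16 + 4 + 2, so 106^86 ≡ 103·58·69·62 ≡ 22 (mod 151)
44·22 = 968 ≡ 62 (mod 151)
2 ≠ 62, so verification fails.

fails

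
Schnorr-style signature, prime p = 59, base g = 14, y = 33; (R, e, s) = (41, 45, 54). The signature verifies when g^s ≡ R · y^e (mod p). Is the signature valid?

invalid

g^s mod p:
Squares mod 59: 14^1≡14, 14^2≡19, 14^4≡7, 14^8≡49, 14^16≡41, 14^32≡29
54 = 32 + 16 + 4 + 2, so 14^54 ≡ 29·41·7·19 ≡ 17 (mod 59)
R · y^e mod p:
Squares mod 59: 33^1≡33, 33^2≡27, 33^4≡21, 33^8≡28, 33^16≡17, 33^32≡53
45 = 32 + 8 + 4 + 1, so 33^45 ≡ 53·28·21·33 ≡ 42 (mod 59)
41·42 = 1722 ≡ 11 (mod 59)
17 ≠ 11; the check fails.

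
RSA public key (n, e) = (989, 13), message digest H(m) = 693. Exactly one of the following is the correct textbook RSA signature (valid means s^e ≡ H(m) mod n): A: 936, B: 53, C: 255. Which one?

A

Candidate A: 936^13 mod 989 = 693
  → matches H(m) = 693
Candidate B: 53^13 mod 989 = 296
Candidate C: 255^13 mod 989 = 418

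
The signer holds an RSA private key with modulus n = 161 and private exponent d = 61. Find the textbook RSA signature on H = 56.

63

H^61 mod 161 = 63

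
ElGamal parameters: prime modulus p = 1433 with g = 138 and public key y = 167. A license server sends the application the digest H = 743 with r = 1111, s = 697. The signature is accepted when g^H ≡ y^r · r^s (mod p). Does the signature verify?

Left side g^H mod p:
Squares mod 1433: 138^1≡138, 138^2≡415, 138^4≡265, 138^8≡8, 138^16≡64, 138^32≡1230, 138^64≡1085, 138^128≡732, 138^256≡1315, 138^512≡1027
743 = 512 + 128 + 64 + 32 + 4 + 2 + 1, so 138^743 ≡ 1027·732·1085·1230·265·415·138 ≡ 194 (mod 1433)
Right side y^r · r^s mod p:
Squares mod 1433: 167^1≡167, 167^2≡662, 167^4≡1179, 167^8≡31, 167^16≡961, 167^32≡669, 167^64≡465, 167^128≡1275, 167^256≡603, 167^512≡1060, 167^1024≡128
1111 = 1024 + 64 + 16 + 4 + 2 + 1, so 167^1111 ≡ 128·465·961·1179·662·167 ≡ 1376 (mod 1433)
Squares mod 1433: 1111^1≡1111, 1111^2≡508, 1111^4≡124, 1111^8≡1046, 1111^16≡737, 1111^32≡62, 1111^64≡978, 1111^128≡673, 1111^256≡101, 1111^512≡170
697 = 512 + 128 + 32 + 16 + 8 + 1, so 1111^697 ≡ 170·673·62·737·1046·1111 ≡ 1319 (mod 1433)
1376·1319 = 1814944 ≡ 766 (mod 1433)
194 ≠ 766, so verification fails.

does not verify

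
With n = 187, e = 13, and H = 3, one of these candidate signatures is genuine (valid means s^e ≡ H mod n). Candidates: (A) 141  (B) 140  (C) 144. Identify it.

Candidate A: Squares mod 187: 141^1≡141, 141^2≡59, 141^4≡115, 141^8≡135; 13 = 8 + 4 + 1, so 141^13 ≡ 135·115·141 ≡ 3 (mod 187)
  → matches H = 3
Candidate B: Squares mod 187: 140^1≡140, 140^2≡152, 140^4≡103, 140^8≡137; 13 = 8 + 4 + 1, so 140^13 ≡ 137·103·140 ≡ 72 (mod 187)
Candidate C: Squares mod 187: 144^1≡144, 144^2≡166, 144^4≡67, 144^8≡1; 13 = 8 + 4 + 1, so 144^13 ≡ 1·67·144 ≡ 111 (mod 187)

A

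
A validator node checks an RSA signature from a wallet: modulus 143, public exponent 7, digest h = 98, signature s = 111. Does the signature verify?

s^2 ≡ 111^2 = 12321 ≡ 23
s^4 ≡ 23^2 = 529 ≡ 100
7 = 4 + 2 + 1, so s^7 ≡ 100·23·111 ≡ 45 (mod 143)
The recovered value 45 does not match the digest 98.

does not verify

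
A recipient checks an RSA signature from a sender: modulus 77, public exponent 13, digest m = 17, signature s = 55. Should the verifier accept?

reject

s^2 ≡ 55^2 = 3025 ≡ 22
s^4 ≡ 22^2 = 484 ≡ 22
s^8 ≡ 22^2 = 484 ≡ 22
13 = 8 + 4 + 1, so s^13 ≡ 22·22·55 ≡ 55 (mod 77)
s^13 mod 77 = 55, but m = 17.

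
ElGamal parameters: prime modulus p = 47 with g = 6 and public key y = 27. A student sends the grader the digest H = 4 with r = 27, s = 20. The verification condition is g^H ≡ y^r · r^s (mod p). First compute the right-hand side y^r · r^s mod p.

27^2 = 729 ≡ 24
27^4 ≡ 24^2 = 576 ≡ 12
27^8 ≡ 12^2 = 144 ≡ 3
27^16 ≡ 3^2 = 9
27 = 16 + 8 + 2 + 1, so 27^27 ≡ 9·3·24·27 ≡ 12 (mod 47)
27^2 = 729 ≡ 24
27^4 ≡ 24^2 = 576 ≡ 12
27^8 ≡ 12^2 = 144 ≡ 3
27^16 ≡ 3^2 = 9
20 = 16 + 4, so 27^20 ≡ 9·12 ≡ 14 (mod 47)
y^r · r^s ≡ 12·14 = 168 ≡ 27 (mod 47)

27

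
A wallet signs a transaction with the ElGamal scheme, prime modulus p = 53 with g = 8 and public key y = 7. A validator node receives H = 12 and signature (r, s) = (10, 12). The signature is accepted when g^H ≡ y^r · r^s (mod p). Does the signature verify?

Left side g^H mod p:
8^12 mod 53 = 36
Right side y^r · r^s mod p:
7^10 mod 53 = 36
10^12 mod 53 = 16
36·16 = 576 ≡ 46 (mod 53)
36 ≠ 46, so verification fails.

does not verify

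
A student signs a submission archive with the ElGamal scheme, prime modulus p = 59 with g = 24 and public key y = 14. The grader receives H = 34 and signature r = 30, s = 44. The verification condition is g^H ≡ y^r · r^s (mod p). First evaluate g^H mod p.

16

24^2 = 576 ≡ 45
24^4 ≡ 45^2 = 2025 ≡ 19
24^8 ≡ 19^2 = 361 ≡ 7
24^16 ≡ 7^2 = 49
24^32 ≡ 49^2 = 2401 ≡ 41
34 = 32 + 2, so 24^34 ≡ 41·45 ≡ 16 (mod 59)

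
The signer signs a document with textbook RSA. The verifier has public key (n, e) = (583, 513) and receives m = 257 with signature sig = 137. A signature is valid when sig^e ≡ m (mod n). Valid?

sig^513 mod 583 = 257
257 = m, so the signature checks out.

yes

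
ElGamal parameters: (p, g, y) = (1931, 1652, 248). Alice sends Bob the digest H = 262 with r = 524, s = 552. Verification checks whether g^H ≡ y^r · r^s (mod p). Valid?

Left side g^H mod p:
1652^2 = 2729104 ≡ 601
1652^4 ≡ 601^2 = 361201 ≡ 104
1652^8 ≡ 104^2 = 10816 ≡ 1161
1652^16 ≡ 1161^2 = 1347921 ≡ 83
1652^32 ≡ 83^2 = 6889 ≡ 1096
1652^64 ≡ 1096^2 = 1201216 ≡ 134
1652^128 ≡ 134^2 = 17956 ≡ 577
1652^256 ≡ 577^2 = 332929 ≡ 797
262 = 256 + 4 + 2, so 1652^262 ≡ 797·104·601 ≡ 1681 (mod 1931)
Right side y^r · r^s mod p:
248^2 = 61504 ≡ 1643
248^4 ≡ 1643^2 = 2699449 ≡ 1842
248^8 ≡ 1842^2 = 3392964 ≡ 197
248^16 ≡ 197^2 = 38809 ≡ 189
248^32 ≡ 189^2 = 35721 ≡ 963
248^64 ≡ 963^2 = 927369 ≡ 489
248^128 ≡ 489^2 = 239121 ≡ 1608
248^256 ≡ 1608^2 = 2585664 ≡ 55
248^512 ≡ 55^2 = 3025 ≡ 1094
524 = 512 + 8 + 4, so 248^524 ≡ 1094·197·1842 ≡ 1452 (mod 1931)
524^2 = 274576 ≡ 374
524^4 ≡ 374^2 = 139876 ≡ 844
524^8 ≡ 844^2 = 712336 ≡ 1728
524^16 ≡ 1728^2 = 2985984 ≡ 658
524^32 ≡ 658^2 = 432964 ≡ 420
524^64 ≡ 420^2 = 176400 ≡ 679
524^128 ≡ 679^2 = 461041 ≡ 1463
524^256 ≡ 1463^2 = 2140369 ≡ 821
524^512 ≡ 821^2 = 674041 ≡ 122
552 = 512 + 32 + 8, so 524^552 ≡ 122·420·1728 ≡ 577 (mod 1931)
1452·577 = 837804 ≡ 1681 (mod 1931)
1681 ≡ 1681 (mod 1931), so the signature is genuine.

yes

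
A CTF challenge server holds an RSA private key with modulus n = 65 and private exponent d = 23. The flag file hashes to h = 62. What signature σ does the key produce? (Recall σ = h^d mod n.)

h^2 ≡ 62^2 = 3844 ≡ 9
h^4 ≡ 9^2 = 81 ≡ 16
h^8 ≡ 16^2 = 256 ≡ 61
h^16 ≡ 61^2 = 3721 ≡ 16
23 = 16 + 4 + 2 + 1, so h^23 ≡ 16·16·9·62 ≡ 43 (mod 65)

43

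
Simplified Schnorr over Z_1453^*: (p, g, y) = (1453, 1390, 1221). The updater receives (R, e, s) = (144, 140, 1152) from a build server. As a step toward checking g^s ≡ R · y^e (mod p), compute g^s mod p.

1331

1390^2 = 1932100 ≡ 1063
1390^4 ≡ 1063^2 = 1129969 ≡ 988
1390^8 ≡ 988^2 = 976144 ≡ 1181
1390^16 ≡ 1181^2 = 1394761 ≡ 1334
1390^32 ≡ 1334^2 = 1779556 ≡ 1084
1390^64 ≡ 1084^2 = 1175056 ≡ 1032
1390^128 ≡ 1032^2 = 1065024 ≡ 1428
1390^256 ≡ 1428^2 = 2039184 ≡ 625
1390^512 ≡ 625^2 = 390625 ≡ 1221
1390^1024 ≡ 1221^2 = 1490841 ≡ 63
1152 = 1024 + 128, so 1390^1152 ≡ 63·1428 ≡ 1331 (mod 1453)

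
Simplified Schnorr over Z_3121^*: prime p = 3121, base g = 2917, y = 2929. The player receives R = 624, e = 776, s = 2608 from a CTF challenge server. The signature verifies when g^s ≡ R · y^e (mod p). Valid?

yes

g^s mod p:
2917^2 = 8508889 ≡ 1043
2917^4 ≡ 1043^2 = 1087849 ≡ 1741
2917^8 ≡ 1741^2 = 3031081 ≡ 590
2917^16 ≡ 590^2 = 348100 ≡ 1669
2917^32 ≡ 1669^2 = 2785561 ≡ 1629
2917^64 ≡ 1629^2 = 2653641 ≡ 791
2917^128 ≡ 791^2 = 625681 ≡ 1481
2917^256 ≡ 1481^2 = 2193361 ≡ 2419
2917^512 ≡ 2419^2 = 5851561 ≡ 2807
2917^1024 ≡ 2807^2 = 7879249 ≡ 1845
2917^2048 ≡ 1845^2 = 3404025 ≡ 2135
2608 = 2048 + 512 + 32 + 16, so 2917^2608 ≡ 2135·2807·1629·1669 ≡ 328 (mod 3121)
R · y^e mod p:
2929^2 = 8579041 ≡ 2533
2929^4 ≡ 2533^2 = 6416089 ≡ 2434
2929^8 ≡ 2434^2 = 5924356 ≡ 698
2929^16 ≡ 698^2 = 487204 ≡ 328
2929^32 ≡ 328^2 = 107584 ≡ 1470
2929^64 ≡ 1470^2 = 2160900 ≡ 1168
2929^128 ≡ 1168^2 = 1364224 ≡ 347
2929^256 ≡ 347^2 = 120409 ≡ 1811
2929^512 ≡ 1811^2 = 3279721 ≡ 2671
776 = 512 + 256 + 8, so 2929^776 ≡ 2671·1811·698 ≡ 1481 (mod 3121)
624·1481 = 924144 ≡ 328 (mod 3121)
328 ≡ 328 (mod 3121); signature holds.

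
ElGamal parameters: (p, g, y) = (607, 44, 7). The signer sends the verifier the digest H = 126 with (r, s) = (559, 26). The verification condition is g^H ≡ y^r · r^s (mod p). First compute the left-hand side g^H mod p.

44^2 = 1936 ≡ 115
44^4 ≡ 115^2 = 13225 ≡ 478
44^8 ≡ 478^2 = 228484 ≡ 252
44^16 ≡ 252^2 = 63504 ≡ 376
44^32 ≡ 376^2 = 141376 ≡ 552
44^64 ≡ 552^2 = 304704 ≡ 597
126 = 64 + 32 + 16 + 8 + 4 + 2, so 44^126 ≡ 597·552·376·252·478·115 ≡ 212 (mod 607)

212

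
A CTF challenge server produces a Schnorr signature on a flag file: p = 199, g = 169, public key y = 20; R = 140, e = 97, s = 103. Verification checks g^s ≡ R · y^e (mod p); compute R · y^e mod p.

70

Squares mod 199: 20^1≡20, 20^2≡2, 20^4≡4, 20^8≡16, 20^16≡57, 20^32≡65, 20^64≡46
97 = 64 + 32 + 1, so 20^97 ≡ 46·65·20 ≡ 100 (mod 199)
R · y^e ≡ 140·100 = 14000 ≡ 70 (mod 199)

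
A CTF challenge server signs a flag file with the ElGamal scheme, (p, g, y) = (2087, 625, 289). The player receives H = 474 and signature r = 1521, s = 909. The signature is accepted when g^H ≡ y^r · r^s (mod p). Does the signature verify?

Left side g^H mod p:
Squares mod 2087: 625^1≡625, 625^2≡356, 625^4≡1516, 625^8≡469, 625^16≡826, 625^32≡1914, 625^64≡711, 625^128≡467, 625^256≡1041
474 = 256 + 128 + 64 + 16 + 8 + 2, so 625^474 ≡ 1041·467·711·826·469·356 ≡ 1256 (mod 2087)
Right side y^r · r^s mod p:
Squares mod 2087: 289^1≡289, 289^2≡41, 289^4≡1681, 289^8≡2050, 289^16≡1369, 289^32≡35, 289^64≡1225, 289^128≡72, 289^256≡1010, 289^512≡1644, 289^1024≡71
1521 = 1024 + 256 + 128 + 64 + 32 + 16 + 1, so 289^1521 ≡ 71·1010·72·1225·35·1369·289 ≡ 420 (mod 2087)
Squares mod 2087: 1521^1≡1521, 1521^2≡1045, 1521^4≡524, 1521^8≡1179, 1521^16≡99, 1521^32≡1453, 1521^64≡1252, 1521^128≡167, 1521^256≡758, 1521^512≡639
909 = 512 + 256 + 128 + 8 + 4 + 1, so 1521^909 ≡ 639·758·167·1179·524·1521 ≡ 162 (mod 2087)
420·162 = 68040 ≡ 1256 (mod 2087)
1256 ≡ 1256 (mod 2087), so the signature is genuine.

verifies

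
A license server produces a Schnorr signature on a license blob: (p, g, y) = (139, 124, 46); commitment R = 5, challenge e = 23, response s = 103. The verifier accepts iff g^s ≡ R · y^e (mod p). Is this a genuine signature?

g^s mod p:
124^2 = 15376 ≡ 86
124^4 ≡ 86^2 = 7396 ≡ 29
124^8 ≡ 29^2 = 841 ≡ 7
124^16 ≡ 7^2 = 49
124^32 ≡ 49^2 = 2401 ≡ 38
124^64 ≡ 38^2 = 1444 ≡ 54
103 = 64 + 32 + 4 + 2 + 1, so 124^103 ≡ 54·38·29·86·124 ≡ 71 (mod 139)
R · y^e mod p:
46^2 = 2116 ≡ 31
46^4 ≡ 31^2 = 961 ≡ 127
46^8 ≡ 127^2 = 16129 ≡ 5
46^16 ≡ 5^2 = 25
23 = 16 + 4 + 2 + 1, so 46^23 ≡ 25·127·31·46 ≡ 42 (mod 139)
5·42 = 210 ≡ 71 (mod 139)
71 ≡ 71 (mod 139); signature holds.

genuine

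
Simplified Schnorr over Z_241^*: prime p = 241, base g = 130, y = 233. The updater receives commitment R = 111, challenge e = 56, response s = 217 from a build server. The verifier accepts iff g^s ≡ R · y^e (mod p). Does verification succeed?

passes

g^s mod p:
130^2 = 16900 ≡ 30
130^4 ≡ 30^2 = 900 ≡ 177
130^8 ≡ 177^2 = 31329 ≡ 240
130^16 ≡ 240^2 = 57600 ≡ 1
130^32 ≡ 1^2 = 1
130^64 ≡ 1^2 = 1
130^128 ≡ 1^2 = 1
217 = 128 + 64 + 16 + 8 + 1, so 130^217 ≡ 1·1·1·240·130 ≡ 111 (mod 241)
R · y^e mod p:
233^2 = 54289 ≡ 64
233^4 ≡ 64^2 = 4096 ≡ 240
233^8 ≡ 240^2 = 57600 ≡ 1
233^16 ≡ 1^2 = 1
233^32 ≡ 1^2 = 1
56 = 32 + 16 + 8, so 233^56 ≡ 1·1·1 ≡ 1 (mod 241)
111·1 = 111 ≡ 111 (mod 241)
111 ≡ 111 (mod 241); signature holds.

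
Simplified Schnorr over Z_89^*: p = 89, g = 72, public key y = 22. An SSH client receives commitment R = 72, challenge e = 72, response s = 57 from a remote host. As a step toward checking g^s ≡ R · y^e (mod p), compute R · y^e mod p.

36

22^2 = 484 ≡ 39
22^4 ≡ 39^2 = 1521 ≡ 8
22^8 ≡ 8^2 = 64
22^16 ≡ 64^2 = 4096 ≡ 2
22^32 ≡ 2^2 = 4
22^64 ≡ 4^2 = 16
72 = 64 + 8, so 22^72 ≡ 16·64 ≡ 45 (mod 89)
R · y^e ≡ 72·45 = 3240 ≡ 36 (mod 89)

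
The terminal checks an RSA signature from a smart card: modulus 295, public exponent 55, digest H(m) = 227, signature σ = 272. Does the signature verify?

does not verify

σ^2 ≡ 272^2 = 73984 ≡ 234
σ^4 ≡ 234^2 = 54756 ≡ 181
σ^8 ≡ 181^2 = 32761 ≡ 16
σ^16 ≡ 16^2 = 256
σ^32 ≡ 256^2 = 65536 ≡ 46
55 = 32 + 16 + 4 + 2 + 1, so σ^55 ≡ 46·256·181·234·272 ≡ 68 (mod 295)
68 ≠ 227, so verification fails.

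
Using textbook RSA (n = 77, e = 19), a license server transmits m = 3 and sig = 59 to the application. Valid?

yes

sig^2 ≡ 59^2 = 3481 ≡ 16
sig^4 ≡ 16^2 = 256 ≡ 25
sig^8 ≡ 25^2 = 625 ≡ 9
sig^16 ≡ 9^2 = 81 ≡ 4
19 = 16 + 2 + 1, so sig^19 ≡ 4·16·59 ≡ 3 (mod 77)
3 = m, so the signature checks out.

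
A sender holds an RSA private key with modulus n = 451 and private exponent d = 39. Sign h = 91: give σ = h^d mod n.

114

h^39 mod 451 = 114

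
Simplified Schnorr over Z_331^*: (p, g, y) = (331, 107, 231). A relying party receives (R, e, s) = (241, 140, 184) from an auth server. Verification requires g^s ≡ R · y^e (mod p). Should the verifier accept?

accept

g^s mod p:
107^184 mod 331 = 110
R · y^e mod p:
231^140 mod 331 = 293
241·293 = 70613 ≡ 110 (mod 331)
110 ≡ 110 (mod 331); signature holds.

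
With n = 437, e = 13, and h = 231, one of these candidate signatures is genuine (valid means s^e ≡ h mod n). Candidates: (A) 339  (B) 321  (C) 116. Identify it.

C

Candidate A: Squares mod 437: 339^1≡339, 339^2≡427, 339^4≡100, 339^8≡386; 13 = 8 + 4 + 1, so 339^13 ≡ 386·100·339 ≡ 309 (mod 437)
Candidate B: Squares mod 437: 321^1≡321, 321^2≡346, 321^4≡415, 321^8≡47; 13 = 8 + 4 + 1, so 321^13 ≡ 47·415·321 ≡ 206 (mod 437)
Candidate C: Squares mod 437: 116^1≡116, 116^2≡346, 116^4≡415, 116^8≡47; 13 = 8 + 4 + 1, so 116^13 ≡ 47·415·116 ≡ 231 (mod 437)
  → matches h = 231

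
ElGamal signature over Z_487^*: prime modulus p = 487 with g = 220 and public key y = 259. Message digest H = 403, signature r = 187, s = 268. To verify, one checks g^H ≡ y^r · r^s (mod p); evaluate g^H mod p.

220^403 mod 487 = 362

362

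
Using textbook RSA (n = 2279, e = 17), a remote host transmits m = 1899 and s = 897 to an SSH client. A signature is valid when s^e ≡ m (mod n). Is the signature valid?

s^2 ≡ 897^2 = 804609 ≡ 122
s^4 ≡ 122^2 = 14884 ≡ 1210
s^8 ≡ 1210^2 = 1464100 ≡ 982
s^16 ≡ 982^2 = 964324 ≡ 307
17 = 16 + 1, so s^17 ≡ 307·897 ≡ 1899 (mod 2279)
Since 1899 equals the digest 1899, verification succeeds.

valid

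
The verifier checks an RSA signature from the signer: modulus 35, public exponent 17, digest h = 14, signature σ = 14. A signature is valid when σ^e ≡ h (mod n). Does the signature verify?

Squares mod 35: σ^1≡14, σ^2≡21, σ^4≡21, σ^8≡21, σ^16≡21
17 = 16 + 1, so σ^17 ≡ 21·14 ≡ 14 (mod 35)
Since 14 equals the digest 14, verification succeeds.

verifies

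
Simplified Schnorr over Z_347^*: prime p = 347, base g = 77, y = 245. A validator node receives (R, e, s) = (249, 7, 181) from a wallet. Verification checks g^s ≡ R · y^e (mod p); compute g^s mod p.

245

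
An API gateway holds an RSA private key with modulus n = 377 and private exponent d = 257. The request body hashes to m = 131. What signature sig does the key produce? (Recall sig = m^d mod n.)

m^257 mod 377 = 300

300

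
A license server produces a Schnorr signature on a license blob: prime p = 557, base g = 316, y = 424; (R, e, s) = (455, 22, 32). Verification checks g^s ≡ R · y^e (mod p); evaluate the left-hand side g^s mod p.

502

316^2 = 99856 ≡ 153
316^4 ≡ 153^2 = 23409 ≡ 15
316^8 ≡ 15^2 = 225
316^16 ≡ 225^2 = 50625 ≡ 495
316^32 ≡ 495^2 = 245025 ≡ 502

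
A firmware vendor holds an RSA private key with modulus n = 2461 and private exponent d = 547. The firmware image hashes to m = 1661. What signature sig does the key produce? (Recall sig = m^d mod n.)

m^547 mod 2461 = 1111

1111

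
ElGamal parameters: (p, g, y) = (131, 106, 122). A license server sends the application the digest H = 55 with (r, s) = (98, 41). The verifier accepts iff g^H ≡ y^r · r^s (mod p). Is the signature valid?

valid

Left side g^H mod p:
106^2 = 11236 ≡ 101
106^4 ≡ 101^2 = 10201 ≡ 114
106^8 ≡ 114^2 = 12996 ≡ 27
106^16 ≡ 27^2 = 729 ≡ 74
106^32 ≡ 74^2 = 5476 ≡ 105
55 = 32 + 16 + 4 + 2 + 1, so 106^55 ≡ 105·74·114·101·106 ≡ 71 (mod 131)
Right side y^r · r^s mod p:
122^2 = 14884 ≡ 81
122^4 ≡ 81^2 = 6561 ≡ 11
122^8 ≡ 11^2 = 121
122^16 ≡ 121^2 = 14641 ≡ 100
122^32 ≡ 100^2 = 10000 ≡ 44
122^64 ≡ 44^2 = 1936 ≡ 102
98 = 64 + 32 + 2, so 122^98 ≡ 102·44·81 ≡ 3 (mod 131)
98^2 = 9604 ≡ 41
98^4 ≡ 41^2 = 1681 ≡ 109
98^8 ≡ 109^2 = 11881 ≡ 91
98^16 ≡ 91^2 = 8281 ≡ 28
98^32 ≡ 28^2 = 784 ≡ 129
41 = 32 + 8 + 1, so 98^41 ≡ 129·91·98 ≡ 111 (mod 131)
3·111 = 333 ≡ 71 (mod 131)
71 ≡ 71 (mod 131), so the signature is genuine.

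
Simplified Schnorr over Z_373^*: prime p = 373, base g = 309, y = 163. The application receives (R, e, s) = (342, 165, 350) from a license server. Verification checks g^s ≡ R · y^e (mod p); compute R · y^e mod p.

12

163^2 = 26569 ≡ 86
163^4 ≡ 86^2 = 7396 ≡ 309
163^8 ≡ 309^2 = 95481 ≡ 366
163^16 ≡ 366^2 = 133956 ≡ 49
163^32 ≡ 49^2 = 2401 ≡ 163
163^64 ≡ 163^2 = 26569 ≡ 86
163^128 ≡ 86^2 = 7396 ≡ 309
165 = 128 + 32 + 4 + 1, so 163^165 ≡ 309·163·309·163 ≡ 144 (mod 373)
R · y^e ≡ 342·144 = 49248 ≡ 12 (mod 373)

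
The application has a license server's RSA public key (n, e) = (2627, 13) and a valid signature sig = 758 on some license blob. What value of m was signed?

1031

sig^2 ≡ 758^2 = 574564 ≡ 1878
sig^4 ≡ 1878^2 = 3526884 ≡ 1450
sig^8 ≡ 1450^2 = 2102500 ≡ 900
13 = 8 + 4 + 1, so sig^13 ≡ 900·1450·758 ≡ 1031 (mod 2627)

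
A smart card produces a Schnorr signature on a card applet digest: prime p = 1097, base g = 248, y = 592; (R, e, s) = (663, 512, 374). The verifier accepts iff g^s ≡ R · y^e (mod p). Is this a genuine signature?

genuine

g^s mod p:
248^2 = 61504 ≡ 72
248^4 ≡ 72^2 = 5184 ≡ 796
248^8 ≡ 796^2 = 633616 ≡ 647
248^16 ≡ 647^2 = 418609 ≡ 652
248^32 ≡ 652^2 = 425104 ≡ 565
248^64 ≡ 565^2 = 319225 ≡ 1095
248^128 ≡ 1095^2 = 1199025 ≡ 4
248^256 ≡ 4^2 = 16
374 = 256 + 64 + 32 + 16 + 4 + 2, so 248^374 ≡ 16·1095·565·652·796·72 ≡ 383 (mod 1097)
R · y^e mod p:
592^2 = 350464 ≡ 521
592^4 ≡ 521^2 = 271441 ≡ 482
592^8 ≡ 482^2 = 232324 ≡ 857
592^16 ≡ 857^2 = 734449 ≡ 556
592^32 ≡ 556^2 = 309136 ≡ 879
592^64 ≡ 879^2 = 772641 ≡ 353
592^128 ≡ 353^2 = 124609 ≡ 648
592^256 ≡ 648^2 = 419904 ≡ 850
592^512 ≡ 850^2 = 722500 ≡ 674
663·674 = 446862 ≡ 383 (mod 1097)
383 ≡ 383 (mod 1097); signature holds.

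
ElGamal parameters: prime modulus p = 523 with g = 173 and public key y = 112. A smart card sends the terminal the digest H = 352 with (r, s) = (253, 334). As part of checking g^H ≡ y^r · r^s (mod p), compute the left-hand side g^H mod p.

173^352 mod 523 = 511

511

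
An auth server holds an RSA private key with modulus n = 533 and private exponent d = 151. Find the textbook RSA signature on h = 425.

217

h^2 ≡ 425^2 = 180625 ≡ 471
h^4 ≡ 471^2 = 221841 ≡ 113
h^8 ≡ 113^2 = 12769 ≡ 510
h^16 ≡ 510^2 = 260100 ≡ 529
h^32 ≡ 529^2 = 279841 ≡ 16
h^64 ≡ 16^2 = 256
h^128 ≡ 256^2 = 65536 ≡ 510
151 = 128 + 16 + 4 + 2 + 1, so h^151 ≡ 510·529·113·471·425 ≡ 217 (mod 533)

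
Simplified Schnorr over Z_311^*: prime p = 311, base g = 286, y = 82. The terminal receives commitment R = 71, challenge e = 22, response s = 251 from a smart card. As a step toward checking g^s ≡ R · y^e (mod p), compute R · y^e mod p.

172

Squares mod 311: 82^1≡82, 82^2≡193, 82^4≡240, 82^8≡65, 82^16≡182
22 = 16 + 4 + 2, so 82^22 ≡ 182·240·193 ≡ 274 (mod 311)
R · y^e ≡ 71·274 = 19454 ≡ 172 (mod 311)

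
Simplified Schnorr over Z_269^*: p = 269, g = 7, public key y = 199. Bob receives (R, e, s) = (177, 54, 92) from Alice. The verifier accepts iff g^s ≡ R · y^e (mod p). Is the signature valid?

g^s mod p:
Squares mod 269: 7^1≡7, 7^2≡49, 7^4≡249, 7^8≡131, 7^16≡214, 7^32≡66, 7^64≡52
92 = 64 + 16 + 8 + 4, so 7^92 ≡ 52·214·131·249 ≡ 205 (mod 269)
R · y^e mod p:
Squares mod 269: 199^1≡199, 199^2≡58, 199^4≡136, 199^8≡204, 199^16≡190, 199^32≡54
54 = 32 + 16 + 4 + 2, so 199^54 ≡ 54·190·136·58 ≡ 78 (mod 269)
177·78 = 13806 ≡ 87 (mod 269)
205 ≠ 87; the check fails.

invalid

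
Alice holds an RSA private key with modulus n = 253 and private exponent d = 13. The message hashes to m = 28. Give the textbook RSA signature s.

205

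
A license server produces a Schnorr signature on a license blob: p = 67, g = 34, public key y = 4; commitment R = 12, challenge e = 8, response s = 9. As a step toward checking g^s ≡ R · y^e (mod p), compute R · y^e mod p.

Squares mod 67: 4^1≡4, 4^2≡16, 4^4≡55, 4^8≡10
4^8 ≡ 10 (mod 67)
R · y^e ≡ 12·10 = 120 ≡ 53 (mod 67)

53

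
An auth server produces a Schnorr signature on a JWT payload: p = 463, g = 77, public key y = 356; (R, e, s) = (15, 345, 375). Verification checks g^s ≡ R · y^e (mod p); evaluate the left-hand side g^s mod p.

158

77^2 = 5929 ≡ 373
77^4 ≡ 373^2 = 139129 ≡ 229
77^8 ≡ 229^2 = 52441 ≡ 122
77^16 ≡ 122^2 = 14884 ≡ 68
77^32 ≡ 68^2 = 4624 ≡ 457
77^64 ≡ 457^2 = 208849 ≡ 36
77^128 ≡ 36^2 = 1296 ≡ 370
77^256 ≡ 370^2 = 136900 ≡ 315
375 = 256 + 64 + 32 + 16 + 4 + 2 + 1, so 77^375 ≡ 315·36·457·68·229·373·77 ≡ 158 (mod 463)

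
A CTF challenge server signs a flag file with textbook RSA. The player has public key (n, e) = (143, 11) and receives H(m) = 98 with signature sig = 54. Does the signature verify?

verifies

sig^2 ≡ 54^2 = 2916 ≡ 56
sig^4 ≡ 56^2 = 3136 ≡ 133
sig^8 ≡ 133^2 = 17689 ≡ 100
11 = 8 + 2 + 1, so sig^11 ≡ 100·56·54 ≡ 98 (mod 143)
Since 98 equals the digest 98, verification succeeds.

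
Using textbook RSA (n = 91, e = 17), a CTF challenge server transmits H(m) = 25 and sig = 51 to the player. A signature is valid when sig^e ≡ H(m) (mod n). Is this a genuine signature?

genuine

sig^2 ≡ 51^2 = 2601 ≡ 53
sig^4 ≡ 53^2 = 2809 ≡ 79
sig^8 ≡ 79^2 = 6241 ≡ 53
sig^16 ≡ 53^2 = 2809 ≡ 79
17 = 16 + 1, so sig^17 ≡ 79·51 ≡ 25 (mod 91)
25 = H(m), so the signature checks out.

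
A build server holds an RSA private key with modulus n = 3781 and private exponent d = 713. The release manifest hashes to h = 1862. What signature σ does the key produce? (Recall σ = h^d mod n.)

2318

h^2 ≡ 1862^2 = 3467044 ≡ 3648
h^4 ≡ 3648^2 = 13307904 ≡ 2565
h^8 ≡ 2565^2 = 6579225 ≡ 285
h^16 ≡ 285^2 = 81225 ≡ 1824
h^32 ≡ 1824^2 = 3326976 ≡ 3477
h^64 ≡ 3477^2 = 12089529 ≡ 1672
h^128 ≡ 1672^2 = 2795584 ≡ 1425
h^256 ≡ 1425^2 = 2030625 ≡ 228
h^512 ≡ 228^2 = 51984 ≡ 2831
713 = 512 + 128 + 64 + 8 + 1, so h^713 ≡ 2831·1425·1672·285·1862 ≡ 2318 (mod 3781)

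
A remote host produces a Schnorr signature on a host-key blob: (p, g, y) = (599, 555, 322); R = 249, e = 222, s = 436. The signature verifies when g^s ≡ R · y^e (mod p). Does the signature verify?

verifies

g^s mod p:
555^2 = 308025 ≡ 139
555^4 ≡ 139^2 = 19321 ≡ 153
555^8 ≡ 153^2 = 23409 ≡ 48
555^16 ≡ 48^2 = 2304 ≡ 507
555^32 ≡ 507^2 = 257049 ≡ 78
555^64 ≡ 78^2 = 6084 ≡ 94
555^128 ≡ 94^2 = 8836 ≡ 450
555^256 ≡ 450^2 = 202500 ≡ 38
436 = 256 + 128 + 32 + 16 + 4, so 555^436 ≡ 38·450·78·507·153 ≡ 213 (mod 599)
R · y^e mod p:
322^2 = 103684 ≡ 57
322^4 ≡ 57^2 = 3249 ≡ 254
322^8 ≡ 254^2 = 64516 ≡ 423
322^16 ≡ 423^2 = 178929 ≡ 427
322^32 ≡ 427^2 = 182329 ≡ 233
322^64 ≡ 233^2 = 54289 ≡ 379
322^128 ≡ 379^2 = 143641 ≡ 480
222 = 128 + 64 + 16 + 8 + 4 + 2, so 322^222 ≡ 480·379·427·423·254·57 ≡ 405 (mod 599)
249·405 = 100845 ≡ 213 (mod 599)
213 ≡ 213 (mod 599); signature holds.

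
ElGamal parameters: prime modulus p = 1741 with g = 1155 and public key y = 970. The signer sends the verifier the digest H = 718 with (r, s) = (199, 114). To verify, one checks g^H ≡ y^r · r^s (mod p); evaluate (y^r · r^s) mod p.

970^2 = 940900 ≡ 760
970^4 ≡ 760^2 = 577600 ≡ 1329
970^8 ≡ 1329^2 = 1766241 ≡ 867
970^16 ≡ 867^2 = 751689 ≡ 1318
970^32 ≡ 1318^2 = 1737124 ≡ 1347
970^64 ≡ 1347^2 = 1814409 ≡ 287
970^128 ≡ 287^2 = 82369 ≡ 542
199 = 128 + 64 + 4 + 2 + 1, so 970^199 ≡ 542·287·1329·760·970 ≡ 1501 (mod 1741)
199^2 = 39601 ≡ 1299
199^4 ≡ 1299^2 = 1687401 ≡ 372
199^8 ≡ 372^2 = 138384 ≡ 845
199^16 ≡ 845^2 = 714025 ≡ 215
199^32 ≡ 215^2 = 46225 ≡ 959
199^64 ≡ 959^2 = 919681 ≡ 433
114 = 64 + 32 + 16 + 2, so 199^114 ≡ 433·959·215·1299 ≡ 355 (mod 1741)
y^r · r^s ≡ 1501·355 = 532855 ≡ 109 (mod 1741)

109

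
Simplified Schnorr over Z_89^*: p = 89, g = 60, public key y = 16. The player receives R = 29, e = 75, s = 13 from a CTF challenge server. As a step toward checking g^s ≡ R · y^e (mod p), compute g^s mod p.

54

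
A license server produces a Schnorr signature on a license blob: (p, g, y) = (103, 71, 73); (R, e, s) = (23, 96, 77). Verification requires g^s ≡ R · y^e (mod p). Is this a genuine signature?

forged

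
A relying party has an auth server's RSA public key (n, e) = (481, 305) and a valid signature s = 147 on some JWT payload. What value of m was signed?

36

s^2 ≡ 147^2 = 21609 ≡ 445
s^4 ≡ 445^2 = 198025 ≡ 334
s^8 ≡ 334^2 = 111556 ≡ 445
s^16 ≡ 445^2 = 198025 ≡ 334
s^32 ≡ 334^2 = 111556 ≡ 445
s^64 ≡ 445^2 = 198025 ≡ 334
s^128 ≡ 334^2 = 111556 ≡ 445
s^256 ≡ 445^2 = 198025 ≡ 334
305 = 256 + 32 + 16 + 1, so s^305 ≡ 334·445·334·147 ≡ 36 (mod 481)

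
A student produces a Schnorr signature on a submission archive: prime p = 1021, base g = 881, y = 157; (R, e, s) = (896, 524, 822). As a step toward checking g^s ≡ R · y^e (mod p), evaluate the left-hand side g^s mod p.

213

881^2 = 776161 ≡ 201
881^4 ≡ 201^2 = 40401 ≡ 582
881^8 ≡ 582^2 = 338724 ≡ 773
881^16 ≡ 773^2 = 597529 ≡ 244
881^32 ≡ 244^2 = 59536 ≡ 318
881^64 ≡ 318^2 = 101124 ≡ 45
881^128 ≡ 45^2 = 2025 ≡ 1004
881^256 ≡ 1004^2 = 1008016 ≡ 289
881^512 ≡ 289^2 = 83521 ≡ 820
822 = 512 + 256 + 32 + 16 + 4 + 2, so 881^822 ≡ 820·289·318·244·582·201 ≡ 213 (mod 1021)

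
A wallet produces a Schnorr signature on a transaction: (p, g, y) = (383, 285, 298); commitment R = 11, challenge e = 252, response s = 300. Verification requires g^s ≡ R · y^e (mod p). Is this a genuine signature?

g^s mod p:
285^2 = 81225 ≡ 29
285^4 ≡ 29^2 = 841 ≡ 75
285^8 ≡ 75^2 = 5625 ≡ 263
285^16 ≡ 263^2 = 69169 ≡ 229
285^32 ≡ 229^2 = 52441 ≡ 353
285^64 ≡ 353^2 = 124609 ≡ 134
285^128 ≡ 134^2 = 17956 ≡ 338
285^256 ≡ 338^2 = 114244 ≡ 110
300 = 256 + 32 + 8 + 4, so 285^300 ≡ 110·353·263·75 ≡ 265 (mod 383)
R · y^e mod p:
298^2 = 88804 ≡ 331
298^4 ≡ 331^2 = 109561 ≡ 23
298^8 ≡ 23^2 = 529 ≡ 146
298^16 ≡ 146^2 = 21316 ≡ 251
298^32 ≡ 251^2 = 63001 ≡ 189
298^64 ≡ 189^2 = 35721 ≡ 102
298^128 ≡ 102^2 = 10404 ≡ 63
252 = 128 + 64 + 32 + 16 + 8 + 4, so 298^252 ≡ 63·102·189·251·146·23 ≡ 56 (mod 383)
11·56 = 616 ≡ 233 (mod 383)
265 ≠ 233; the check fails.

forged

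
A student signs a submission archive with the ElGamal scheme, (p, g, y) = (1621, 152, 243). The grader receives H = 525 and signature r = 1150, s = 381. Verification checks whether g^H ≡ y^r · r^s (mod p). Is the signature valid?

Left side g^H mod p:
152^525 mod 1621 = 47
Right side y^r · r^s mod p:
243^1150 mod 1621 = 945
1150^381 mod 1621 = 928
945·928 = 876960 ≡ 1620 (mod 1621)
47 ≠ 1620, so verification fails.

invalid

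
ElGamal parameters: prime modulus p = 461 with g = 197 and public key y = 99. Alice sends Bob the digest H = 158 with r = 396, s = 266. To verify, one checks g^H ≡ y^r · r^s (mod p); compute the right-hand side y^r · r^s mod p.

54

Squares mod 461: 99^1≡99, 99^2≡120, 99^4≡109, 99^8≡356, 99^16≡422, 99^32≡138, 99^64≡143, 99^128≡165, 99^256≡26
396 = 256 + 128 + 8 + 4, so 99^396 ≡ 26·165·356·109 ≡ 216 (mod 461)
Squares mod 461: 396^1≡396, 396^2≡76, 396^4≡244, 396^8≡67, 396^16≡340, 396^32≡350, 396^64≡335, 396^128≡202, 396^256≡236
266 = 256 + 8 + 2, so 396^266 ≡ 236·67·76 ≡ 346 (mod 461)
y^r · r^s ≡ 216·346 = 74736 ≡ 54 (mod 461)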